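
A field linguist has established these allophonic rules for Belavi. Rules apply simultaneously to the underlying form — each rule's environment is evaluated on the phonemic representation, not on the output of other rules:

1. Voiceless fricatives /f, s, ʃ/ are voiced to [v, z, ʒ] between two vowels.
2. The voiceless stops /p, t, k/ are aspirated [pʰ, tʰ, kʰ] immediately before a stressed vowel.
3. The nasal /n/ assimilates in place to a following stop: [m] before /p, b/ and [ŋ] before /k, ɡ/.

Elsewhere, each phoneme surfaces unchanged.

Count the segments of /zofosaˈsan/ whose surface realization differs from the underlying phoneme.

Segments that undergo a rule: /f/ → [v] (rule 1); /s/ → [z] (rule 1); /s/ → [z] (rule 1).
All other segments surface unchanged.

3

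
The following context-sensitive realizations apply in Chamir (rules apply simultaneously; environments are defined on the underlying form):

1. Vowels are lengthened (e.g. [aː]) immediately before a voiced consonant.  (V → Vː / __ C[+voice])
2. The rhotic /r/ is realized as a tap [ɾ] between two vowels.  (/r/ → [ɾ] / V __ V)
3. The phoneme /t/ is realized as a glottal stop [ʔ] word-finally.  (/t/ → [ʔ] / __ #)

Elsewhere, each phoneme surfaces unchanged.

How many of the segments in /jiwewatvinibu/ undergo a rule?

4

Segments that undergo a rule: /i/ → [iː] (rule 1); /e/ → [eː] (rule 1); /i/ → [iː] (rule 1); /i/ → [iː] (rule 1).
All other segments surface unchanged.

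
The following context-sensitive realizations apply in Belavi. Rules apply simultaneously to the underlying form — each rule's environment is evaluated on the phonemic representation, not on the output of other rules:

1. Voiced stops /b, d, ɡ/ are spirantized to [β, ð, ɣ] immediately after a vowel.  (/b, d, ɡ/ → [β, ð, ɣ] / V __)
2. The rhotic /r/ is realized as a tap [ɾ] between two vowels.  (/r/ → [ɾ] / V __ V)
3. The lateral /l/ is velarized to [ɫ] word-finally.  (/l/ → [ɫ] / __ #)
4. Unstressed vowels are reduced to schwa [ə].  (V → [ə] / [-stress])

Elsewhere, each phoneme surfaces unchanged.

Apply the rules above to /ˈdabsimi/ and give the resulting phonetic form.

/d/ (word-initial) is in the target of rule 1 but the environment (immediately after a vowel) is not met → [d].
/a/ (between /d/ and /b/) fails the environment for rule 4, so it stays [a].
/b/ meets the environment for rule 1 (immediately after a vowel) → [β].
/s/ stays [s].
/i/ — between /s/ and /m/, in an unstressed syllable — surfaces as [ə] (rule 4).
/m/ (between /i/ and /i/): no rule targets it → [m].
/i/ meets the environment for rule 4 (in an unstressed syllable) → [ə].

[ˈdaβsəmə]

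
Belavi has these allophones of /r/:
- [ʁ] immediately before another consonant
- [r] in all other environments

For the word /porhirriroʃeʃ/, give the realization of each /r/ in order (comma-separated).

[ʁ], [ʁ], [r], [r]

Occurrence 1 (position 3): immediately before another consonant → [ʁ].
Occurrence 2 (position 6): immediately before another consonant → [ʁ].
Occurrence 3 (position 7): no conditioning environment matches → elsewhere allophone [r].
Occurrence 4 (position 9): no conditioning environment matches → elsewhere allophone [r].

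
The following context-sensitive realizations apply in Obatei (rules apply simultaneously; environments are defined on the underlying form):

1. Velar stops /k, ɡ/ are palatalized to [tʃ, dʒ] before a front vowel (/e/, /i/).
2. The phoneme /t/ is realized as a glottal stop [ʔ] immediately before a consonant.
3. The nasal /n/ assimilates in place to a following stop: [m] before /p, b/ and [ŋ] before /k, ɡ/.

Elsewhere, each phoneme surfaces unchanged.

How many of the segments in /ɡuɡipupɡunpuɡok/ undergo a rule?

Segments that undergo a rule: /ɡ/ → [dʒ] (rule 1); /n/ → [m] (rule 3).
All other segments surface unchanged.

2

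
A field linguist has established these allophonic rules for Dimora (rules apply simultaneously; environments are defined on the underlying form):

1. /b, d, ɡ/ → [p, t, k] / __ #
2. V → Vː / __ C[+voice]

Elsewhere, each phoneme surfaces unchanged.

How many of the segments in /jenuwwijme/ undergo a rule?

3

Segments that undergo a rule: /e/ → [eː] (rule 2); /u/ → [uː] (rule 2); /i/ → [iː] (rule 2).
All other segments surface unchanged.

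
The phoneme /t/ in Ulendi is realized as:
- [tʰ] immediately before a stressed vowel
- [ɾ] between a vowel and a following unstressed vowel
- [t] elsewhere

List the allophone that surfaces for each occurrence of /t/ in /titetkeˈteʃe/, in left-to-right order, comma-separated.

[t], [ɾ], [t], [tʰ]

Occurrence 1 (position 1): no conditioning environment matches → elsewhere allophone [t].
Occurrence 2 (position 3): between a vowel and an unstressed vowel → [ɾ].
Occurrence 3 (position 5): no conditioning environment matches → elsewhere allophone [t].
Occurrence 4 (position 8): immediately before a stressed vowel → [tʰ].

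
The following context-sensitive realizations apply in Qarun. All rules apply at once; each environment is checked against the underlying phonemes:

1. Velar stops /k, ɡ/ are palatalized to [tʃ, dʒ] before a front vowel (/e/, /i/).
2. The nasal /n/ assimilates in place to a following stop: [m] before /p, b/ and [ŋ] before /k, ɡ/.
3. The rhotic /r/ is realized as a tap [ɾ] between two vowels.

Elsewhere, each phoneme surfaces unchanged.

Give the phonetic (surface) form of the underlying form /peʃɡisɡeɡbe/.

/p/ (word-initial): no rule targets it → [p].
/e/ (between /p/ and /ʃ/): no rule targets it → [e].
/ʃ/ stays [ʃ].
/ɡ/ meets the environment for rule 1 (before a front vowel) → [dʒ].
/i/ stays [i].
/s/ (between /i/ and /ɡ/) is unaffected → [s].
/ɡ/ (between /s/ and /e/): before a front vowel, so rule 1 applies → [dʒ].
/e/ stays [e].
/ɡ/ (between /e/ and /b/): rule 1 targets it, but not before a front vowel → unchanged [ɡ].
/b/ (between /ɡ/ and /e/) is unaffected → [b].
/e/ (word-final) is unaffected → [e].

[peʃdʒisdʒeɡbe]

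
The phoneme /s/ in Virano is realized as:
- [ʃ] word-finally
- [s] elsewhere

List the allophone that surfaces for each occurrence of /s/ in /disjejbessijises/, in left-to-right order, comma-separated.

Occurrence 1 (position 3): no conditioning environment matches → elsewhere allophone [s].
Occurrence 2 (position 9): no conditioning environment matches → elsewhere allophone [s].
Occurrence 3 (position 10): no conditioning environment matches → elsewhere allophone [s].
Occurrence 4 (position 14): no conditioning environment matches → elsewhere allophone [s].
Occurrence 5 (position 16): word-finally → [ʃ].

[s], [s], [s], [s], [ʃ]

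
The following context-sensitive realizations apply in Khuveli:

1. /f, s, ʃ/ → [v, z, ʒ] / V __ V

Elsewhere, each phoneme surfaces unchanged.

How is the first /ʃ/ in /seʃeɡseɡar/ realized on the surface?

[ʒ]

/ʃ/ (between /e/ and /e/): between two vowels, so rule 1 applies → [ʒ].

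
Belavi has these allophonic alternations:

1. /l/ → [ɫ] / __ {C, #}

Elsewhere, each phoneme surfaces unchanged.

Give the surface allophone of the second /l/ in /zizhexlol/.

Rule 1 applies to /l/ (word-final: word-finally or immediately before a consonant) → [ɫ].

[ɫ]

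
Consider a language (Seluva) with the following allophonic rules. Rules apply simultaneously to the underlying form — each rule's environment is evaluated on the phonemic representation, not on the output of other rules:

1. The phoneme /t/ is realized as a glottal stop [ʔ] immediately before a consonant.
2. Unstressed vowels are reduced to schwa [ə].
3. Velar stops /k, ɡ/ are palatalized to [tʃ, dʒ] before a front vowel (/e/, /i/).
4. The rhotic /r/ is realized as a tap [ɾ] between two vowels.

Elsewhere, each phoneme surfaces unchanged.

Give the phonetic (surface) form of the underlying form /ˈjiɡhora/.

[ˈjiɡhəɾə]

/j/ stays [j].
/i/ — between /j/ and /ɡ/; rule 2 does not apply here → [i].
/ɡ/ — between /i/ and /h/; rule 3 does not apply here → [ɡ].
/h/ (between /ɡ/ and /o/): no rule targets it → [h].
/o/ (between /h/ and /r/) occurs in an unstressed syllable → [ə] by rule 2.
Rule 4 applies to /r/ (between /o/ and /a/: between two vowels) → [ɾ].
/a/ (word-final): in an unstressed syllable, so rule 2 applies → [ə].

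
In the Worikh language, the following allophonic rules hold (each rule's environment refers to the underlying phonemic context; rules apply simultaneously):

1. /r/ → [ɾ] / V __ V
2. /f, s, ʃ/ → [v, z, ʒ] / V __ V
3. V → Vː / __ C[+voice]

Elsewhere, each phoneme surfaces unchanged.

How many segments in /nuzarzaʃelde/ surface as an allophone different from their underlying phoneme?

4

Segments that undergo a rule: /u/ → [uː] (rule 3); /a/ → [aː] (rule 3); /ʃ/ → [ʒ] (rule 2); /e/ → [eː] (rule 3).
All other segments surface unchanged.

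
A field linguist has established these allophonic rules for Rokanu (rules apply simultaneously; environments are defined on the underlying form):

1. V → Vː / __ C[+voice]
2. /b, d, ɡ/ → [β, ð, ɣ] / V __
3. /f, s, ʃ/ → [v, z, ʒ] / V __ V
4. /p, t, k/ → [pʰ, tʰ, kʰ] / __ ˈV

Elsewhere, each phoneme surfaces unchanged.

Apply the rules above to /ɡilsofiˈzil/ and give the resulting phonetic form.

/ɡ/ — word-initial; rule 2 does not apply here → [ɡ].
/i/ — between /ɡ/ and /l/, before a voiced consonant — surfaces as [iː] (rule 1).
/l/ — not in any rule's target class → [l].
/s/ (between /l/ and /o/): rule 3 targets it, but not between two vowels → unchanged [s].
/o/ (between /s/ and /f/) fails the environment for rule 1, so it stays [o].
/f/ (between /o/ and /i/): between two vowels, so rule 3 applies → [v].
Rule 1 applies to /i/ (between /f/ and /z/: before a voiced consonant) → [iː].
/z/ (between /i/ and /i/) is unaffected → [z].
Rule 1 applies to /i/ (between /z/ and /l/: before a voiced consonant) → [iː].
/l/ (word-final): no rule targets it → [l].

[ɡiːlsoviːˈziːl]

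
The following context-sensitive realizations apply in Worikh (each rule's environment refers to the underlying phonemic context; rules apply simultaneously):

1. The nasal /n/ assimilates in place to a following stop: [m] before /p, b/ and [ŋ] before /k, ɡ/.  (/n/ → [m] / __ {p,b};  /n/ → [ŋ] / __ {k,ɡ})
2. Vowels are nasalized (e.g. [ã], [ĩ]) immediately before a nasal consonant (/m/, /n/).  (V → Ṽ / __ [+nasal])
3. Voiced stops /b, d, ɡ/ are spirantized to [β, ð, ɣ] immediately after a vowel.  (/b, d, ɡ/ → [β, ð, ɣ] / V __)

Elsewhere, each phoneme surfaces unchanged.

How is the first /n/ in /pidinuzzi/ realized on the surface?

/n/ — between /i/ and /u/; rule 1 does not apply here → [n].

[n]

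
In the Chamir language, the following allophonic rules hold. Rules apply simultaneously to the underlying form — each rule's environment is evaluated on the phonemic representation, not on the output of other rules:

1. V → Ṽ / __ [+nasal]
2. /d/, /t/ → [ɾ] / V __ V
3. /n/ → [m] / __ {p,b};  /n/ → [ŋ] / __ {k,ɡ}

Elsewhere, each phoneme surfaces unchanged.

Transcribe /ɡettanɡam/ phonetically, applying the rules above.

/e/ (between /ɡ/ and /t/): rule 1 targets it, but not before a nasal consonant → unchanged [e].
/t/ — between /e/ and /t/; rule 2 does not apply here → [t].
/t/ — between /t/ and /a/; rule 2 does not apply here → [t].
/a/ — between /t/ and /n/, before a nasal consonant — surfaces as [ã] (rule 1).
Rule 3 applies to /n/ (between /a/ and /ɡ/: before a labial or velar stop) → [ŋ].
/a/ (between /ɡ/ and /m/): before a nasal consonant, so rule 1 applies → [ã].

[ɡettãŋɡãm]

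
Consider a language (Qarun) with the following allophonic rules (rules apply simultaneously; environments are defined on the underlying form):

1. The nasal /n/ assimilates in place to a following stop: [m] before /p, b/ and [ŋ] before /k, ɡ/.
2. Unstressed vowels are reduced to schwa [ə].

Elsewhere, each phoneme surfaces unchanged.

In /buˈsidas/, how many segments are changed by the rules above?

2

Segments that undergo a rule: /u/ → [ə] (rule 2); /a/ → [ə] (rule 2).
All other segments surface unchanged.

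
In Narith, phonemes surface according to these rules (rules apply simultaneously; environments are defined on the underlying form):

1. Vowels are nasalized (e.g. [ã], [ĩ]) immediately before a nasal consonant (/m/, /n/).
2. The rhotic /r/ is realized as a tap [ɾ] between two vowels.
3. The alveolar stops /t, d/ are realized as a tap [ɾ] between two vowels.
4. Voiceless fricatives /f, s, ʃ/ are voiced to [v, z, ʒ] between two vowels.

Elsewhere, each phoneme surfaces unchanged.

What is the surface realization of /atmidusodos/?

[atmiɾuzoɾos]

/a/ (word-initial): rule 1 targets it, but not before a nasal consonant → unchanged [a].
/t/ (between /a/ and /m/) fails the environment for rule 3, so it stays [t].
/m/ (between /t/ and /i/): no rule targets it → [m].
/i/ — between /m/ and /d/; rule 1 does not apply here → [i].
/d/ — between /i/ and /u/, between two vowels — surfaces as [ɾ] (rule 3).
/u/ — between /d/ and /s/; rule 1 does not apply here → [u].
/s/ — between /u/ and /o/, between two vowels — surfaces as [z] (rule 4).
/o/ (between /s/ and /d/) is in the target of rule 1 but the environment (before a nasal consonant) is not met → [o].
/d/ (between /o/ and /o/): between two vowels, so rule 3 applies → [ɾ].
/o/ (between /d/ and /s/) is in the target of rule 1 but the environment (before a nasal consonant) is not met → [o].
/s/ (word-final) is in the target of rule 4 but the environment (between two vowels) is not met → [s].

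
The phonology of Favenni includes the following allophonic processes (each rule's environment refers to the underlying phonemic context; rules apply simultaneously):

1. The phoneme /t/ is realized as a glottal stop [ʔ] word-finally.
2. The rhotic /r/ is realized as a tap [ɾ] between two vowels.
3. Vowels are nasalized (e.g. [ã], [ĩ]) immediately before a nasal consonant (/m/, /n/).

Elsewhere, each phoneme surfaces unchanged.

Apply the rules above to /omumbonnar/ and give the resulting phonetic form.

[õmũmbõnnar]

/o/ (word-initial): before a nasal consonant, so rule 3 applies → [õ].
/m/ stays [m].
/u/ (between /m/ and /m/) occurs before a nasal consonant → [ũ] by rule 3.
/m/ (between /u/ and /b/) is unaffected → [m].
/b/ (between /m/ and /o/) is unaffected → [b].
/o/ — between /b/ and /n/, before a nasal consonant — surfaces as [õ] (rule 3).
/n/ (between /o/ and /n/) is unaffected → [n].
/n/ (between /n/ and /a/) is unaffected → [n].
/a/ — between /n/ and /r/; rule 3 does not apply here → [a].
/r/ (word-final): rule 2 targets it, but not between two vowels → unchanged [r].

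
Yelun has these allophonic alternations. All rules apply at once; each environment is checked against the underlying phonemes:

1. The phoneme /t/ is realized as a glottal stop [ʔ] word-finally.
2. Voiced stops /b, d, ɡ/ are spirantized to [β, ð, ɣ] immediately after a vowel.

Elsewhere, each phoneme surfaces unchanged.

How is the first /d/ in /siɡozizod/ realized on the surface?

/d/ (word-final): immediately after a vowel, so rule 2 applies → [ð].

[ð]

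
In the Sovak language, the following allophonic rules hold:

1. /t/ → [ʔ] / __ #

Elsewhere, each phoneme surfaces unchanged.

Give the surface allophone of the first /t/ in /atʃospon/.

[t]

/t/ (between /a/ and /ʃ/): rule 1 targets it, but not word-finally → unchanged [t].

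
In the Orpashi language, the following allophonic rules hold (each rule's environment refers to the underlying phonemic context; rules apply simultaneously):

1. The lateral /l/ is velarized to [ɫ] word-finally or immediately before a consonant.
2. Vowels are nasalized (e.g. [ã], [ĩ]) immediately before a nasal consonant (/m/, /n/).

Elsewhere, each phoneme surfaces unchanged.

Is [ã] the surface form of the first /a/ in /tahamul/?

/a/ (between /t/ and /h/) is in the target of rule 2 but the environment (before a nasal consonant) is not met → [a].
The actual realization is [a], not [ã].

No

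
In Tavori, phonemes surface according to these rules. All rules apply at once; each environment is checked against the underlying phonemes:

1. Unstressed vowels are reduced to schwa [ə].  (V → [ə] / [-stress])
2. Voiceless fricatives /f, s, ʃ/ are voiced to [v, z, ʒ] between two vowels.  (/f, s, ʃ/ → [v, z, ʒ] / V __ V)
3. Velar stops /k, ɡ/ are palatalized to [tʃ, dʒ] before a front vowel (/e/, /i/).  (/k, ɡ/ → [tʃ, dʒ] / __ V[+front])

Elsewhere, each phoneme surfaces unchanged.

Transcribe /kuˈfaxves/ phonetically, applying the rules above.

[kəˈvaxvəs]

/k/ (word-initial) fails the environment for rule 3, so it stays [k].
Rule 1 applies to /u/ (between /k/ and /f/: in an unstressed syllable) → [ə].
/f/ (between /u/ and /a/): between two vowels, so rule 2 applies → [v].
/a/ (between /f/ and /x/) fails the environment for rule 1, so it stays [a].
/x/ (between /a/ and /v/): no rule targets it → [x].
/v/ — not in any rule's target class → [v].
/e/ meets the environment for rule 1 (in an unstressed syllable) → [ə].
/s/ — word-final; rule 2 does not apply here → [s].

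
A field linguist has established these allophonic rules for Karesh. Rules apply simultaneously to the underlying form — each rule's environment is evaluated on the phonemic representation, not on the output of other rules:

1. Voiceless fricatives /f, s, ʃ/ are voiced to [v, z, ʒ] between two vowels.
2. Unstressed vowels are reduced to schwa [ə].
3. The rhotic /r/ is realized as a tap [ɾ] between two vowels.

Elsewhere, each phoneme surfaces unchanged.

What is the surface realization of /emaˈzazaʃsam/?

/e/ (word-initial): in an unstressed syllable, so rule 2 applies → [ə].
/m/ (between /e/ and /a/): no rule targets it → [m].
Rule 2 applies to /a/ (between /m/ and /z/: in an unstressed syllable) → [ə].
/z/ (between /a/ and /a/) is unaffected → [z].
/a/ (between /z/ and /z/) fails the environment for rule 2, so it stays [a].
/z/ (between /a/ and /a/): no rule targets it → [z].
/a/ (between /z/ and /ʃ/): in an unstressed syllable, so rule 2 applies → [ə].
/ʃ/ (between /a/ and /s/): rule 1 targets it, but not between two vowels → unchanged [ʃ].
/s/ — between /ʃ/ and /a/; rule 1 does not apply here → [s].
/a/ (between /s/ and /m/): in an unstressed syllable, so rule 2 applies → [ə].
/m/ (word-final) is unaffected → [m].

[əməˈzazəʃsəm]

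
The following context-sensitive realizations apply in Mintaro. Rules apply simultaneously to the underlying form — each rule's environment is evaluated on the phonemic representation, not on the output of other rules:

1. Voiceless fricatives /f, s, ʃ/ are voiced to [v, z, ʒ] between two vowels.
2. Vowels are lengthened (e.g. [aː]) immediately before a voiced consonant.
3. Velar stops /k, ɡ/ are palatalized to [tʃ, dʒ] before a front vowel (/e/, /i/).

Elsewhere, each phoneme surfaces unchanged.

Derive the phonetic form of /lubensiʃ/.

[luːbeːnsiʃ]

/l/ (word-initial) is unaffected → [l].
/u/ (between /l/ and /b/) occurs before a voiced consonant → [uː] by rule 2.
/b/ (between /u/ and /e/) is unaffected → [b].
Rule 2 applies to /e/ (between /b/ and /n/: before a voiced consonant) → [eː].
/n/ — not in any rule's target class → [n].
/s/ — between /n/ and /i/; rule 1 does not apply here → [s].
/i/ (between /s/ and /ʃ/): rule 2 targets it, but not before a voiced consonant → unchanged [i].
/ʃ/ (word-final) fails the environment for rule 1, so it stays [ʃ].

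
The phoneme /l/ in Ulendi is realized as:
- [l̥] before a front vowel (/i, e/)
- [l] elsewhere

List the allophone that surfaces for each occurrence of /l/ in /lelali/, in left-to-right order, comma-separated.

[l̥], [l], [l̥]

Occurrence 1 (position 1): before a front vowel (/i, e/) → [l̥].
Occurrence 2 (position 3): no conditioning environment matches → elsewhere allophone [l].
Occurrence 3 (position 5): before a front vowel (/i, e/) → [l̥].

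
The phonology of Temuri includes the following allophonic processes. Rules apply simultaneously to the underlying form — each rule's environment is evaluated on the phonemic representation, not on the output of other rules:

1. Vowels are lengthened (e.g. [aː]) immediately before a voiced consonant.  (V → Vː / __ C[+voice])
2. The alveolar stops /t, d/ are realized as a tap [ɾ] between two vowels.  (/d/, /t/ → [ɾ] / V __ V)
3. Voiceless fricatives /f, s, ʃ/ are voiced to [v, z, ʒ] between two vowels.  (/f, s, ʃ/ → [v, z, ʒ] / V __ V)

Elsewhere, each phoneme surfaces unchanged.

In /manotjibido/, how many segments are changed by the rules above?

Segments that undergo a rule: /a/ → [aː] (rule 1); /i/ → [iː] (rule 1); /i/ → [iː] (rule 1); /d/ → [ɾ] (rule 2).
All other segments surface unchanged.

4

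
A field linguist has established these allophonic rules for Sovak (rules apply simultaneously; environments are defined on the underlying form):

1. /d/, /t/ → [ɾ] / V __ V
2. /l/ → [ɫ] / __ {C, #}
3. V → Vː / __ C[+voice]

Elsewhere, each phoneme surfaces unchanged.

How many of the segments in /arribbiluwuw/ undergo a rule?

5

Segments that undergo a rule: /a/ → [aː] (rule 3); /i/ → [iː] (rule 3); /i/ → [iː] (rule 3); /u/ → [uː] (rule 3); /u/ → [uː] (rule 3).
All other segments surface unchanged.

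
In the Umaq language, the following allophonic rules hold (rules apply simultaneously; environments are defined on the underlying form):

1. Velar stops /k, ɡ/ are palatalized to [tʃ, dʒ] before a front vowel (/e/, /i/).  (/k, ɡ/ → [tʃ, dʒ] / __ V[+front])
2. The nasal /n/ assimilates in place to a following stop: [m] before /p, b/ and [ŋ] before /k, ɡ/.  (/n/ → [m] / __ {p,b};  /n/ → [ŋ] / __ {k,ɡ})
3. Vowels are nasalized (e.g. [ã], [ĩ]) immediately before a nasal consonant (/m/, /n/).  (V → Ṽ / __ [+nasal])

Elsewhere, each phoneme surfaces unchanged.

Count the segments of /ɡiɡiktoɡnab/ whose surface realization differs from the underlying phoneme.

2

Segments that undergo a rule: /ɡ/ → [dʒ] (rule 1); /ɡ/ → [dʒ] (rule 1).
All other segments surface unchanged.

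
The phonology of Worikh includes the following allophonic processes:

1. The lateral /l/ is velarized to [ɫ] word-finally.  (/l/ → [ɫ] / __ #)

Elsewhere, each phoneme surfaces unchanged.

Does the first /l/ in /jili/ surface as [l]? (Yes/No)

Yes

/l/ (between /i/ and /i/): rule 1 targets it, but not word-finally → unchanged [l].
The actual realization is [l], which matches [l].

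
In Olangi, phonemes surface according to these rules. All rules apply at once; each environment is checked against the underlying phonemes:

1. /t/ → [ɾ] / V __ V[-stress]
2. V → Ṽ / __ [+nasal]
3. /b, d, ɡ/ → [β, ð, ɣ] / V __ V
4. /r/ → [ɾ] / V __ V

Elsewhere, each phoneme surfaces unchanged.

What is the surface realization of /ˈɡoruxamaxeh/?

[ˈɡoɾuxãmaxeh]

/ɡ/ (word-initial) is in the target of rule 3 but the environment (between two vowels) is not met → [ɡ].
/o/ (between /ɡ/ and /r/) is in the target of rule 2 but the environment (before a nasal consonant) is not met → [o].
Rule 4 applies to /r/ (between /o/ and /u/: between two vowels) → [ɾ].
/u/ — between /r/ and /x/; rule 2 does not apply here → [u].
/a/ (between /x/ and /m/): before a nasal consonant, so rule 2 applies → [ã].
/a/ (between /m/ and /x/) fails the environment for rule 2, so it stays [a].
/e/ (between /x/ and /h/): rule 2 targets it, but not before a nasal consonant → unchanged [e].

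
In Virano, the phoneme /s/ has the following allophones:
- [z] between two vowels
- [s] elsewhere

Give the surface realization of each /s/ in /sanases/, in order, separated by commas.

Occurrence 1 (position 1): no conditioning environment matches → elsewhere allophone [s].
Occurrence 2 (position 5): between two vowels → [z].
Occurrence 3 (position 7): no conditioning environment matches → elsewhere allophone [s].

[s], [z], [s]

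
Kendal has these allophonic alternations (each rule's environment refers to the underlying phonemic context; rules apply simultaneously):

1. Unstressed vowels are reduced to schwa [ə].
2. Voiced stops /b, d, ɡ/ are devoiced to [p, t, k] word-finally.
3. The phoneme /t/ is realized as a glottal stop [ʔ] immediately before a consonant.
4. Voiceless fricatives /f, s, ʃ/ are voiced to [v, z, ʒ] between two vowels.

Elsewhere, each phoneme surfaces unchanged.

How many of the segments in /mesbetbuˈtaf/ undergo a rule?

Segments that undergo a rule: /e/ → [ə] (rule 1); /e/ → [ə] (rule 1); /t/ → [ʔ] (rule 3); /u/ → [ə] (rule 1).
All other segments surface unchanged.

4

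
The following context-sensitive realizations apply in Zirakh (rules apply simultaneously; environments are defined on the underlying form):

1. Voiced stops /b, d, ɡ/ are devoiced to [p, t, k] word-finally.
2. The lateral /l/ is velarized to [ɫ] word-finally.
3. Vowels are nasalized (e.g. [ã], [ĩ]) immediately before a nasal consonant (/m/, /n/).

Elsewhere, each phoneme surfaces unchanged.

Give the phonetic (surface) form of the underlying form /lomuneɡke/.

/l/ (word-initial) is in the target of rule 2 but the environment (word-finally) is not met → [l].
/o/ (between /l/ and /m/): before a nasal consonant, so rule 3 applies → [õ].
/m/ stays [m].
/u/ — between /m/ and /n/, before a nasal consonant — surfaces as [ũ] (rule 3).
/n/ — not in any rule's target class → [n].
/e/ (between /n/ and /ɡ/) fails the environment for rule 3, so it stays [e].
/ɡ/ — between /e/ and /k/; rule 1 does not apply here → [ɡ].
/k/ (between /ɡ/ and /e/) is unaffected → [k].
/e/ (word-final) is in the target of rule 3 but the environment (before a nasal consonant) is not met → [e].

[lõmũneɡke]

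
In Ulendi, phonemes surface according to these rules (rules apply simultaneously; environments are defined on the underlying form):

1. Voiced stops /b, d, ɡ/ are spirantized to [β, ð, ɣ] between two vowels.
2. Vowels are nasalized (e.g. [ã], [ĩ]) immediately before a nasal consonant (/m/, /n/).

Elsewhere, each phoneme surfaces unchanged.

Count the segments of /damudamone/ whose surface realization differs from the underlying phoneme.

Segments that undergo a rule: /a/ → [ã] (rule 2); /d/ → [ð] (rule 1); /a/ → [ã] (rule 2); /o/ → [õ] (rule 2).
All other segments surface unchanged.

4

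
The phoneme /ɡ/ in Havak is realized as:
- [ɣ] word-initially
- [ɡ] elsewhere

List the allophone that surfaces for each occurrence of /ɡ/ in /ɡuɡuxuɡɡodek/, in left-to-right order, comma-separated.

Occurrence 1 (position 1): word-initially → [ɣ].
Occurrence 2 (position 3): no conditioning environment matches → elsewhere allophone [ɡ].
Occurrence 3 (position 7): no conditioning environment matches → elsewhere allophone [ɡ].
Occurrence 4 (position 8): no conditioning environment matches → elsewhere allophone [ɡ].

[ɣ], [ɡ], [ɡ], [ɡ]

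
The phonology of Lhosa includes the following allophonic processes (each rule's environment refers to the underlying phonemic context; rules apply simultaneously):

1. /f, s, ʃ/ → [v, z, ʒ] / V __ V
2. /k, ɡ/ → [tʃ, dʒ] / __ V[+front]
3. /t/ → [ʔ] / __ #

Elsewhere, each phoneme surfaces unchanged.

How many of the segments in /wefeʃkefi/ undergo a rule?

Segments that undergo a rule: /f/ → [v] (rule 1); /k/ → [tʃ] (rule 2); /f/ → [v] (rule 1).
All other segments surface unchanged.

3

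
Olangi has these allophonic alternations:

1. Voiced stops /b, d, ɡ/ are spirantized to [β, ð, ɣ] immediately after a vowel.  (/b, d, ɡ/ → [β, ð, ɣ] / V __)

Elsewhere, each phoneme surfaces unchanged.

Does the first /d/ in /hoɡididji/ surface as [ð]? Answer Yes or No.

/d/ (between /i/ and /i/): immediately after a vowel, so rule 1 applies → [ð].
The actual realization is [ð], which matches [ð].

Yes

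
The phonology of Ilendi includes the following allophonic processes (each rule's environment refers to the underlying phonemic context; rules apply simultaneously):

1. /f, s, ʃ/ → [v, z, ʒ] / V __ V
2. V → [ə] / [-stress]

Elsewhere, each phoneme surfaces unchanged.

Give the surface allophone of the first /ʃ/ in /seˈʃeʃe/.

[ʒ]

/ʃ/ meets the environment for rule 1 (between two vowels) → [ʒ].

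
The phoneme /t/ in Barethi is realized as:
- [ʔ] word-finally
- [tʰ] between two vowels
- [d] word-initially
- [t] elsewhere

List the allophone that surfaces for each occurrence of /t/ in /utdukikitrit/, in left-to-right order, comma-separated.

Occurrence 1 (position 2): no conditioning environment matches → elsewhere allophone [t].
Occurrence 2 (position 9): no conditioning environment matches → elsewhere allophone [t].
Occurrence 3 (position 12): word-finally → [ʔ].

[t], [t], [ʔ]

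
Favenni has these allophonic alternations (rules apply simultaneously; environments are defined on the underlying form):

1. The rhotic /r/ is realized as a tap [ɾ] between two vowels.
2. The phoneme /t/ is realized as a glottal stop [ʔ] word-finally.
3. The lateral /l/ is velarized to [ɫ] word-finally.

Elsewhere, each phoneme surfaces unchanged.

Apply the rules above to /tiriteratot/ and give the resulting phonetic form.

/t/ (word-initial) is in the target of rule 2 but the environment (word-finally) is not met → [t].
/r/ meets the environment for rule 1 (between two vowels) → [ɾ].
/t/ (between /i/ and /e/) is in the target of rule 2 but the environment (word-finally) is not met → [t].
/r/ — between /e/ and /a/, between two vowels — surfaces as [ɾ] (rule 1).
/t/ — between /a/ and /o/; rule 2 does not apply here → [t].
/t/ (word-final) occurs word-finally → [ʔ] by rule 2.

[tiɾiteɾatoʔ]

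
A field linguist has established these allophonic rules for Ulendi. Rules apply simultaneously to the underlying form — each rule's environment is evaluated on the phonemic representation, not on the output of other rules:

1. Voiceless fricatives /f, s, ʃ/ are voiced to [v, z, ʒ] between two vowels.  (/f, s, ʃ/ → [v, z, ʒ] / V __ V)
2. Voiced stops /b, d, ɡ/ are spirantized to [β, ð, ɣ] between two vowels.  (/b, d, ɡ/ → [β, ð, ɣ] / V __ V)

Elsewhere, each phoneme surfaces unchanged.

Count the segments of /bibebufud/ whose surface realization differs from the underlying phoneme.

Segments that undergo a rule: /b/ → [β] (rule 2); /b/ → [β] (rule 2); /f/ → [v] (rule 1).
All other segments surface unchanged.

3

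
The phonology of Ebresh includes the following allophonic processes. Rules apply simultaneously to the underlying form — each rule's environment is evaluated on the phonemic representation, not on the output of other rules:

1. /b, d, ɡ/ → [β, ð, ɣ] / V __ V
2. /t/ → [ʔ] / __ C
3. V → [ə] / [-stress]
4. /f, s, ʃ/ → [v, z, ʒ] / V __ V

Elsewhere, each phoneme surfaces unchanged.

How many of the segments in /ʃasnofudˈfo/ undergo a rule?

Segments that undergo a rule: /a/ → [ə] (rule 3); /o/ → [ə] (rule 3); /f/ → [v] (rule 4); /u/ → [ə] (rule 3).
All other segments surface unchanged.

4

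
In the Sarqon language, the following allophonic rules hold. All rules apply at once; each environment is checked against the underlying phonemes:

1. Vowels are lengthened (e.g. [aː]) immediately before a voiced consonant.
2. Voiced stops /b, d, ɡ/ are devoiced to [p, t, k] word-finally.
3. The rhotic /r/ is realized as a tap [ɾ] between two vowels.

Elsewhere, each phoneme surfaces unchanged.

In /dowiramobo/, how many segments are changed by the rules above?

5

Segments that undergo a rule: /o/ → [oː] (rule 1); /i/ → [iː] (rule 1); /r/ → [ɾ] (rule 3); /a/ → [aː] (rule 1); /o/ → [oː] (rule 1).
All other segments surface unchanged.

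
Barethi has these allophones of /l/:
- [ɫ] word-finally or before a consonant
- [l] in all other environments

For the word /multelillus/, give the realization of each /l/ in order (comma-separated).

Occurrence 1 (position 3): word-finally or before a consonant → [ɫ].
Occurrence 2 (position 6): no conditioning environment matches → elsewhere allophone [l].
Occurrence 3 (position 8): word-finally or before a consonant → [ɫ].
Occurrence 4 (position 9): no conditioning environment matches → elsewhere allophone [l].

[ɫ], [l], [ɫ], [l]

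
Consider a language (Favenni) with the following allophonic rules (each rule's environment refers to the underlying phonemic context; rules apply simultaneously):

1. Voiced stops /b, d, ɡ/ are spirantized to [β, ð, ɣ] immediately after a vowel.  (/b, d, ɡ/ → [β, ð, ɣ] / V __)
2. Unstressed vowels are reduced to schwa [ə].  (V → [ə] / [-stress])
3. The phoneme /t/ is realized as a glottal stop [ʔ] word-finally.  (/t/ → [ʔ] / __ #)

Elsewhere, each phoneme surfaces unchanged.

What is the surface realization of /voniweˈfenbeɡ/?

/v/ (word-initial): no rule targets it → [v].
/o/ (between /v/ and /n/): in an unstressed syllable, so rule 2 applies → [ə].
/n/ (between /o/ and /i/) is unaffected → [n].
/i/ meets the environment for rule 2 (in an unstressed syllable) → [ə].
/w/ (between /i/ and /e/): no rule targets it → [w].
/e/ (between /w/ and /f/) occurs in an unstressed syllable → [ə] by rule 2.
/f/ — not in any rule's target class → [f].
/e/ (between /f/ and /n/): rule 2 targets it, but not in an unstressed syllable → unchanged [e].
/n/ stays [n].
/b/ (between /n/ and /e/): rule 1 targets it, but not immediately after a vowel → unchanged [b].
/e/ (between /b/ and /ɡ/): in an unstressed syllable, so rule 2 applies → [ə].
/ɡ/ meets the environment for rule 1 (immediately after a vowel) → [ɣ].

[vənəwəˈfenbəɣ]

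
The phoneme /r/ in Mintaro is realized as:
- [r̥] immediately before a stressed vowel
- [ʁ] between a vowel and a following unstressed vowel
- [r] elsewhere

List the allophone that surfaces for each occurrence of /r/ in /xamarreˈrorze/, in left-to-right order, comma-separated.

[r], [r], [r̥], [r]

Occurrence 1 (position 5): no conditioning environment matches → elsewhere allophone [r].
Occurrence 2 (position 6): no conditioning environment matches → elsewhere allophone [r].
Occurrence 3 (position 8): immediately before a stressed vowel → [r̥].
Occurrence 4 (position 10): no conditioning environment matches → elsewhere allophone [r].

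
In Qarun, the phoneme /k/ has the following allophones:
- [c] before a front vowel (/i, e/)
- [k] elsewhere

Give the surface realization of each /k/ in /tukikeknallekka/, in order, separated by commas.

[c], [c], [k], [k], [k]

Occurrence 1 (position 3): before a front vowel → [c].
Occurrence 2 (position 5): before a front vowel → [c].
Occurrence 3 (position 7): no conditioning environment matches → elsewhere allophone [k].
Occurrence 4 (position 13): no conditioning environment matches → elsewhere allophone [k].
Occurrence 5 (position 14): no conditioning environment matches → elsewhere allophone [k].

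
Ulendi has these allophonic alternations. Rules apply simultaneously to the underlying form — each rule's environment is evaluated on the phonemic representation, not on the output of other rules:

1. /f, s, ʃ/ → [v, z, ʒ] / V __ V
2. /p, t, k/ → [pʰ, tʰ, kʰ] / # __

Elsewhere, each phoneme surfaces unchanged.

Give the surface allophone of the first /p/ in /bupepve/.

[p]

/p/ (between /u/ and /e/) fails the environment for rule 2, so it stays [p].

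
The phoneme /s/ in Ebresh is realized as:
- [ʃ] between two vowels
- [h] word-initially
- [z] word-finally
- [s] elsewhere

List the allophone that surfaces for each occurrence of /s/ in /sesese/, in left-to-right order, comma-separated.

[h], [ʃ], [ʃ]

Occurrence 1 (position 1): word-initially → [h].
Occurrence 2 (position 3): between two vowels → [ʃ].
Occurrence 3 (position 5): between two vowels → [ʃ].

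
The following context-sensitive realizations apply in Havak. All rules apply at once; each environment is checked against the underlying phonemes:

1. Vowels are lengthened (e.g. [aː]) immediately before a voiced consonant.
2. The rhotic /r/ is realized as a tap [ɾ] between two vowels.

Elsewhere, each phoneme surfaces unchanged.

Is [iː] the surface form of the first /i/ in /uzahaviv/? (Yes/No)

/i/ meets the environment for rule 1 (before a voiced consonant) → [iː].
The actual realization is [iː], which matches [iː].

Yes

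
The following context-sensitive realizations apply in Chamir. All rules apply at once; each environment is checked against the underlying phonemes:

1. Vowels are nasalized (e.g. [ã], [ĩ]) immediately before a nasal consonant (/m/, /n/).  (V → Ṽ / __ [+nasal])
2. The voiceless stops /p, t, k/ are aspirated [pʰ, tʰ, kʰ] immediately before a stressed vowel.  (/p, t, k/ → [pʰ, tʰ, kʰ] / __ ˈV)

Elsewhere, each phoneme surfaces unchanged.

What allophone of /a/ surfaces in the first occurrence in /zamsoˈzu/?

[ã]

/a/ meets the environment for rule 1 (before a nasal consonant) → [ã].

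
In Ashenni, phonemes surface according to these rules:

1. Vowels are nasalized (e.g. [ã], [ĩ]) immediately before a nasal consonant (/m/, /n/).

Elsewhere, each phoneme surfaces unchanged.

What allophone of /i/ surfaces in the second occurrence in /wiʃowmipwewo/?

/i/ (between /m/ and /p/) is in the target of rule 1 but the environment (before a nasal consonant) is not met → [i].

[i]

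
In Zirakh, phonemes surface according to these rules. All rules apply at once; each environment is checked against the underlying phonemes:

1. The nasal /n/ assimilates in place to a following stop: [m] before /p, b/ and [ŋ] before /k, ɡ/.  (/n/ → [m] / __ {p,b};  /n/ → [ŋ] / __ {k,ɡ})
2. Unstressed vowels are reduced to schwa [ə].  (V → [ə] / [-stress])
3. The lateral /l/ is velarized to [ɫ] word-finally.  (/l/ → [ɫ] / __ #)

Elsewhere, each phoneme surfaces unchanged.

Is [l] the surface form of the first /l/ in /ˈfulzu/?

Yes

/l/ (between /u/ and /z/): rule 3 targets it, but not word-finally → unchanged [l].
The actual realization is [l], which matches [l].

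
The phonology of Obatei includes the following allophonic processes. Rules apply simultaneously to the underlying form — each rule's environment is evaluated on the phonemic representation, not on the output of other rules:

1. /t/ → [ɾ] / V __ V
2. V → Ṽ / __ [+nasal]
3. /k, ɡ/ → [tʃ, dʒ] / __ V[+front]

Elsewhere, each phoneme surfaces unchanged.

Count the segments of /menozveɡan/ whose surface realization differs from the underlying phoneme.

Segments that undergo a rule: /e/ → [ẽ] (rule 2); /a/ → [ã] (rule 2).
All other segments surface unchanged.

2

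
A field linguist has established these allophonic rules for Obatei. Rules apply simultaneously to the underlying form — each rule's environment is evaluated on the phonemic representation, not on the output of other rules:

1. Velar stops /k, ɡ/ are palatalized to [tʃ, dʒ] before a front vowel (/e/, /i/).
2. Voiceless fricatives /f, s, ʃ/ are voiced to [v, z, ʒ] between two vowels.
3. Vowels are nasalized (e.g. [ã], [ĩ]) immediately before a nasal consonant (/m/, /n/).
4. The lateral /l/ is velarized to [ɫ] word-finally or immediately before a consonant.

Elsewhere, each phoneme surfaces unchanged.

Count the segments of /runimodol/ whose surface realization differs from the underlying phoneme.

3

Segments that undergo a rule: /u/ → [ũ] (rule 3); /i/ → [ĩ] (rule 3); /l/ → [ɫ] (rule 4).
All other segments surface unchanged.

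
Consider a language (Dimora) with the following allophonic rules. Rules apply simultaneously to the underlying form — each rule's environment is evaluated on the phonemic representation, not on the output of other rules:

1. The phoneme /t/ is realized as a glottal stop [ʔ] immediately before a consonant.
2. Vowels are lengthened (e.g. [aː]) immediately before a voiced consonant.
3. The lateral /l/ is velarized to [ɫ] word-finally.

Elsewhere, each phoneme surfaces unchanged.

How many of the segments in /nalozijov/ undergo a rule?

4

Segments that undergo a rule: /a/ → [aː] (rule 2); /o/ → [oː] (rule 2); /i/ → [iː] (rule 2); /o/ → [oː] (rule 2).
All other segments surface unchanged.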